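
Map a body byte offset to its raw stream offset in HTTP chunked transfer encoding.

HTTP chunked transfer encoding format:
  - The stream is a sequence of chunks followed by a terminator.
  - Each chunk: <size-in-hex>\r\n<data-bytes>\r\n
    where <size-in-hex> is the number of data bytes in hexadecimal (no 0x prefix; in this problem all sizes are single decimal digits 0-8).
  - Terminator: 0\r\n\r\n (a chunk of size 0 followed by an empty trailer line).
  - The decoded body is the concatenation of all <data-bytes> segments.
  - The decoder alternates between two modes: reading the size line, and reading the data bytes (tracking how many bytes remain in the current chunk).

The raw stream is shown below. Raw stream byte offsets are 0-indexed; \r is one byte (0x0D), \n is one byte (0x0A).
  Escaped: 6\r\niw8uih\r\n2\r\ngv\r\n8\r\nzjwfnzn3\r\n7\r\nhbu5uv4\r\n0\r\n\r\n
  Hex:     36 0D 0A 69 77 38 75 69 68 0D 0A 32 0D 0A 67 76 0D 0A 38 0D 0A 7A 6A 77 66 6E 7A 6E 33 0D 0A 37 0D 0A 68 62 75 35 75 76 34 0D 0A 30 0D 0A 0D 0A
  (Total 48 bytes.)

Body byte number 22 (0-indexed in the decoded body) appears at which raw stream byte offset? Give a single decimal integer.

Chunk 1: stream[0..1]='6' size=0x6=6, data at stream[3..9]='iw8uih' -> body[0..6], body so far='iw8uih'
Chunk 2: stream[11..12]='2' size=0x2=2, data at stream[14..16]='gv' -> body[6..8], body so far='iw8uihgv'
Chunk 3: stream[18..19]='8' size=0x8=8, data at stream[21..29]='zjwfnzn3' -> body[8..16], body so far='iw8uihgvzjwfnzn3'
Chunk 4: stream[31..32]='7' size=0x7=7, data at stream[34..41]='hbu5uv4' -> body[16..23], body so far='iw8uihgvzjwfnzn3hbu5uv4'
Chunk 5: stream[43..44]='0' size=0 (terminator). Final body='iw8uihgvzjwfnzn3hbu5uv4' (23 bytes)
Body byte 22 at stream offset 40

Answer: 40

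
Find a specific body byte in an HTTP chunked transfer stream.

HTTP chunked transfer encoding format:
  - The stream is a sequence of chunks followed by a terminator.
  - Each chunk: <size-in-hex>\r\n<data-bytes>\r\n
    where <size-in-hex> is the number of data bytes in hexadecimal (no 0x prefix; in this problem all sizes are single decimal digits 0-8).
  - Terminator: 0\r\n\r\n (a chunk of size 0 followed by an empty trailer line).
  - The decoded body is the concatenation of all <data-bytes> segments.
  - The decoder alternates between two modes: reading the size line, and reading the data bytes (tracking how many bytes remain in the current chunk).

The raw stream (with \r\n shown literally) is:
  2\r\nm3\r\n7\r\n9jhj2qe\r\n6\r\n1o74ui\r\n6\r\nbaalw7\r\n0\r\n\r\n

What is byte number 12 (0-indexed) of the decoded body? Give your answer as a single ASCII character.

Chunk 1: stream[0..1]='2' size=0x2=2, data at stream[3..5]='m3' -> body[0..2], body so far='m3'
Chunk 2: stream[7..8]='7' size=0x7=7, data at stream[10..17]='9jhj2qe' -> body[2..9], body so far='m39jhj2qe'
Chunk 3: stream[19..20]='6' size=0x6=6, data at stream[22..28]='1o74ui' -> body[9..15], body so far='m39jhj2qe1o74ui'
Chunk 4: stream[30..31]='6' size=0x6=6, data at stream[33..39]='baalw7' -> body[15..21], body so far='m39jhj2qe1o74uibaalw7'
Chunk 5: stream[41..42]='0' size=0 (terminator). Final body='m39jhj2qe1o74uibaalw7' (21 bytes)
Body byte 12 = '4'

Answer: 4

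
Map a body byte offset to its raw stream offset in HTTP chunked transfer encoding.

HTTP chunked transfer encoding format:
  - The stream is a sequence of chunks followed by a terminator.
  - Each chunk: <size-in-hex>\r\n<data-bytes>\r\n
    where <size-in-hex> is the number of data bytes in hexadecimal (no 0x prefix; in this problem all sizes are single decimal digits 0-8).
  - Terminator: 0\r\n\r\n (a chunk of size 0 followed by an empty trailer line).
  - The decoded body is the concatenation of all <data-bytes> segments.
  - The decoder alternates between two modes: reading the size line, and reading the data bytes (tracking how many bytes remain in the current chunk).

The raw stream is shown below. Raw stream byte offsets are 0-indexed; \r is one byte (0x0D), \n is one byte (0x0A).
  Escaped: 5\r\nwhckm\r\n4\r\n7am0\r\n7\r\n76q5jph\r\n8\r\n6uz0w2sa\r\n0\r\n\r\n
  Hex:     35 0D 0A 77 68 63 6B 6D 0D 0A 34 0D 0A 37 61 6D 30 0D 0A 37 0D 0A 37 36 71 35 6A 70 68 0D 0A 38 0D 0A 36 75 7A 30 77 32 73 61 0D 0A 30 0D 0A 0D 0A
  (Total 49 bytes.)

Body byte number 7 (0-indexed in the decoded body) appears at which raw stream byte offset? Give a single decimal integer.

Chunk 1: stream[0..1]='5' size=0x5=5, data at stream[3..8]='whckm' -> body[0..5], body so far='whckm'
Chunk 2: stream[10..11]='4' size=0x4=4, data at stream[13..17]='7am0' -> body[5..9], body so far='whckm7am0'
Chunk 3: stream[19..20]='7' size=0x7=7, data at stream[22..29]='76q5jph' -> body[9..16], body so far='whckm7am076q5jph'
Chunk 4: stream[31..32]='8' size=0x8=8, data at stream[34..42]='6uz0w2sa' -> body[16..24], body so far='whckm7am076q5jph6uz0w2sa'
Chunk 5: stream[44..45]='0' size=0 (terminator). Final body='whckm7am076q5jph6uz0w2sa' (24 bytes)
Body byte 7 at stream offset 15

Answer: 15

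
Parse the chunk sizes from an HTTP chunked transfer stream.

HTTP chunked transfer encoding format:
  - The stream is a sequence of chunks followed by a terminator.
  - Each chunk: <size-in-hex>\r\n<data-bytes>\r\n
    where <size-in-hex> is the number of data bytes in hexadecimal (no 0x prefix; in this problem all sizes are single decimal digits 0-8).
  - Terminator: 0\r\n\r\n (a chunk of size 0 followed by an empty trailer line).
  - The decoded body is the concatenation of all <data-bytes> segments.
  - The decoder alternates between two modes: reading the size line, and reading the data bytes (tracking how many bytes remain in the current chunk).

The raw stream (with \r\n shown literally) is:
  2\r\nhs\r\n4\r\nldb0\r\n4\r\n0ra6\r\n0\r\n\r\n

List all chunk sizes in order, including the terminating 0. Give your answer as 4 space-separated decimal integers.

Answer: 2 4 4 0

Derivation:
Chunk 1: stream[0..1]='2' size=0x2=2, data at stream[3..5]='hs' -> body[0..2], body so far='hs'
Chunk 2: stream[7..8]='4' size=0x4=4, data at stream[10..14]='ldb0' -> body[2..6], body so far='hsldb0'
Chunk 3: stream[16..17]='4' size=0x4=4, data at stream[19..23]='0ra6' -> body[6..10], body so far='hsldb00ra6'
Chunk 4: stream[25..26]='0' size=0 (terminator). Final body='hsldb00ra6' (10 bytes)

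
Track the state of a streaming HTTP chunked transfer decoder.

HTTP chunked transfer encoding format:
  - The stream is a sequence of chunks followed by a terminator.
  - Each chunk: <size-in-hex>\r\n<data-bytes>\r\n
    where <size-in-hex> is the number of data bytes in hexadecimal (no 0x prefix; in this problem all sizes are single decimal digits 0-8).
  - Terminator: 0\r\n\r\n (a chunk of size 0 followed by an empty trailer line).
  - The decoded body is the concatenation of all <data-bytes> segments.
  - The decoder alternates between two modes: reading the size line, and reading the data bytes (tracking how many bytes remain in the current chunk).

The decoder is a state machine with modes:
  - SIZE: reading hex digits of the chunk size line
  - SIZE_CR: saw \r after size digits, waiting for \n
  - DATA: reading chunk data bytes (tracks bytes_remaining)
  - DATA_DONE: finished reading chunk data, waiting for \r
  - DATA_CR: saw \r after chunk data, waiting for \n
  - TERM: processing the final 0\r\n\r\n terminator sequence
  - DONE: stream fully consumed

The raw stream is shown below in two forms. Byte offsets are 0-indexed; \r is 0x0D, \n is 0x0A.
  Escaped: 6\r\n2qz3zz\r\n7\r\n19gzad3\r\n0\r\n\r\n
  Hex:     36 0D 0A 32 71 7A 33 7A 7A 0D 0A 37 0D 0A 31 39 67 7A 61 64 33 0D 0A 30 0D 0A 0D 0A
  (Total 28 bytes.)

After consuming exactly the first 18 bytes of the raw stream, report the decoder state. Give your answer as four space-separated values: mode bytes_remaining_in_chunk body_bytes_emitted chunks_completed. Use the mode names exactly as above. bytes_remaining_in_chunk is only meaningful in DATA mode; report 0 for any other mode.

Byte 0 = '6': mode=SIZE remaining=0 emitted=0 chunks_done=0
Byte 1 = 0x0D: mode=SIZE_CR remaining=0 emitted=0 chunks_done=0
Byte 2 = 0x0A: mode=DATA remaining=6 emitted=0 chunks_done=0
Byte 3 = '2': mode=DATA remaining=5 emitted=1 chunks_done=0
Byte 4 = 'q': mode=DATA remaining=4 emitted=2 chunks_done=0
Byte 5 = 'z': mode=DATA remaining=3 emitted=3 chunks_done=0
Byte 6 = '3': mode=DATA remaining=2 emitted=4 chunks_done=0
Byte 7 = 'z': mode=DATA remaining=1 emitted=5 chunks_done=0
Byte 8 = 'z': mode=DATA_DONE remaining=0 emitted=6 chunks_done=0
Byte 9 = 0x0D: mode=DATA_CR remaining=0 emitted=6 chunks_done=0
Byte 10 = 0x0A: mode=SIZE remaining=0 emitted=6 chunks_done=1
Byte 11 = '7': mode=SIZE remaining=0 emitted=6 chunks_done=1
Byte 12 = 0x0D: mode=SIZE_CR remaining=0 emitted=6 chunks_done=1
Byte 13 = 0x0A: mode=DATA remaining=7 emitted=6 chunks_done=1
Byte 14 = '1': mode=DATA remaining=6 emitted=7 chunks_done=1
Byte 15 = '9': mode=DATA remaining=5 emitted=8 chunks_done=1
Byte 16 = 'g': mode=DATA remaining=4 emitted=9 chunks_done=1
Byte 17 = 'z': mode=DATA remaining=3 emitted=10 chunks_done=1

Answer: DATA 3 10 1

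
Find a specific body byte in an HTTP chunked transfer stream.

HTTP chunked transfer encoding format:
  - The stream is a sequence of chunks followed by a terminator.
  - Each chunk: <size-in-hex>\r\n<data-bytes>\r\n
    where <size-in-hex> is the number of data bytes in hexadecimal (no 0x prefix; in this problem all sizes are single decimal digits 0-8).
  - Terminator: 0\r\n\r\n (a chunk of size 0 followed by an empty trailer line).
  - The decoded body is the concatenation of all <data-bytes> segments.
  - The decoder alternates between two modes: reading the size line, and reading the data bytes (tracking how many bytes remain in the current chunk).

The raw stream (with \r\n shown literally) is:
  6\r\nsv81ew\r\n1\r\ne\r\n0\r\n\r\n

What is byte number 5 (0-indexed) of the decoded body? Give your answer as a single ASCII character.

Answer: w

Derivation:
Chunk 1: stream[0..1]='6' size=0x6=6, data at stream[3..9]='sv81ew' -> body[0..6], body so far='sv81ew'
Chunk 2: stream[11..12]='1' size=0x1=1, data at stream[14..15]='e' -> body[6..7], body so far='sv81ewe'
Chunk 3: stream[17..18]='0' size=0 (terminator). Final body='sv81ewe' (7 bytes)
Body byte 5 = 'w'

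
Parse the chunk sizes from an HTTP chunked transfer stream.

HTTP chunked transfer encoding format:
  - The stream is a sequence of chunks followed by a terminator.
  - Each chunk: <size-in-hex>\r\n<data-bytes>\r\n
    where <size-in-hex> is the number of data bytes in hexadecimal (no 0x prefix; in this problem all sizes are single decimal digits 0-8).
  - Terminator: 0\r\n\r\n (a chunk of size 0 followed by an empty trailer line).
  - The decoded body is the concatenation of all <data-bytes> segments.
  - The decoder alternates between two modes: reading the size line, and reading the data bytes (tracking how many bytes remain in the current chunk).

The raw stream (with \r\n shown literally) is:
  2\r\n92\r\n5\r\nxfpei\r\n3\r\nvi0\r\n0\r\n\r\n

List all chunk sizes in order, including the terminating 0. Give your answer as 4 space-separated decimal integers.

Chunk 1: stream[0..1]='2' size=0x2=2, data at stream[3..5]='92' -> body[0..2], body so far='92'
Chunk 2: stream[7..8]='5' size=0x5=5, data at stream[10..15]='xfpei' -> body[2..7], body so far='92xfpei'
Chunk 3: stream[17..18]='3' size=0x3=3, data at stream[20..23]='vi0' -> body[7..10], body so far='92xfpeivi0'
Chunk 4: stream[25..26]='0' size=0 (terminator). Final body='92xfpeivi0' (10 bytes)

Answer: 2 5 3 0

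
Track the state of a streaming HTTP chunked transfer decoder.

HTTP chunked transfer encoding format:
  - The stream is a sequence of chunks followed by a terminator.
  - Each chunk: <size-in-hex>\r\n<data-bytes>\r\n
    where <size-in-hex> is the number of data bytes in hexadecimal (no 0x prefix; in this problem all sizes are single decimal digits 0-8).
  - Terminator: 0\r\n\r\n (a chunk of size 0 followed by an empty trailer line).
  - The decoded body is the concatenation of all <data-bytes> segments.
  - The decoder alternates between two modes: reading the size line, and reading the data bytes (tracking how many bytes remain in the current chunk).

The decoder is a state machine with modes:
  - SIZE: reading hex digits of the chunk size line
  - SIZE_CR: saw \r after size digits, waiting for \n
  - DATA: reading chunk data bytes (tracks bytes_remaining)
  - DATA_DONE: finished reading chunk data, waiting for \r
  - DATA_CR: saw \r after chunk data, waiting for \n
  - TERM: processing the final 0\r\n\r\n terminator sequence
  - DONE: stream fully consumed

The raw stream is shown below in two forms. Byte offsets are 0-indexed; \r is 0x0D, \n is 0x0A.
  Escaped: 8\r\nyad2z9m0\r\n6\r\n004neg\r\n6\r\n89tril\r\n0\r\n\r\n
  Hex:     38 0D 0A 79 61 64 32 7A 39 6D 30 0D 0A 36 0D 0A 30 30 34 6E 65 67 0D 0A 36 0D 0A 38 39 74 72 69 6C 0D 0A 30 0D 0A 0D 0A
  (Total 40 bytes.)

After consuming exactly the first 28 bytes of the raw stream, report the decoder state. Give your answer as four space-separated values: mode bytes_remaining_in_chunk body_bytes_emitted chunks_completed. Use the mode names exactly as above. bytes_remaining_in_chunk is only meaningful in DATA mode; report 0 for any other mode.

Answer: DATA 5 15 2

Derivation:
Byte 0 = '8': mode=SIZE remaining=0 emitted=0 chunks_done=0
Byte 1 = 0x0D: mode=SIZE_CR remaining=0 emitted=0 chunks_done=0
Byte 2 = 0x0A: mode=DATA remaining=8 emitted=0 chunks_done=0
Byte 3 = 'y': mode=DATA remaining=7 emitted=1 chunks_done=0
Byte 4 = 'a': mode=DATA remaining=6 emitted=2 chunks_done=0
Byte 5 = 'd': mode=DATA remaining=5 emitted=3 chunks_done=0
Byte 6 = '2': mode=DATA remaining=4 emitted=4 chunks_done=0
Byte 7 = 'z': mode=DATA remaining=3 emitted=5 chunks_done=0
Byte 8 = '9': mode=DATA remaining=2 emitted=6 chunks_done=0
Byte 9 = 'm': mode=DATA remaining=1 emitted=7 chunks_done=0
Byte 10 = '0': mode=DATA_DONE remaining=0 emitted=8 chunks_done=0
Byte 11 = 0x0D: mode=DATA_CR remaining=0 emitted=8 chunks_done=0
Byte 12 = 0x0A: mode=SIZE remaining=0 emitted=8 chunks_done=1
Byte 13 = '6': mode=SIZE remaining=0 emitted=8 chunks_done=1
Byte 14 = 0x0D: mode=SIZE_CR remaining=0 emitted=8 chunks_done=1
Byte 15 = 0x0A: mode=DATA remaining=6 emitted=8 chunks_done=1
Byte 16 = '0': mode=DATA remaining=5 emitted=9 chunks_done=1
Byte 17 = '0': mode=DATA remaining=4 emitted=10 chunks_done=1
Byte 18 = '4': mode=DATA remaining=3 emitted=11 chunks_done=1
Byte 19 = 'n': mode=DATA remaining=2 emitted=12 chunks_done=1
Byte 20 = 'e': mode=DATA remaining=1 emitted=13 chunks_done=1
Byte 21 = 'g': mode=DATA_DONE remaining=0 emitted=14 chunks_done=1
Byte 22 = 0x0D: mode=DATA_CR remaining=0 emitted=14 chunks_done=1
Byte 23 = 0x0A: mode=SIZE remaining=0 emitted=14 chunks_done=2
Byte 24 = '6': mode=SIZE remaining=0 emitted=14 chunks_done=2
Byte 25 = 0x0D: mode=SIZE_CR remaining=0 emitted=14 chunks_done=2
Byte 26 = 0x0A: mode=DATA remaining=6 emitted=14 chunks_done=2
Byte 27 = '8': mode=DATA remaining=5 emitted=15 chunks_done=2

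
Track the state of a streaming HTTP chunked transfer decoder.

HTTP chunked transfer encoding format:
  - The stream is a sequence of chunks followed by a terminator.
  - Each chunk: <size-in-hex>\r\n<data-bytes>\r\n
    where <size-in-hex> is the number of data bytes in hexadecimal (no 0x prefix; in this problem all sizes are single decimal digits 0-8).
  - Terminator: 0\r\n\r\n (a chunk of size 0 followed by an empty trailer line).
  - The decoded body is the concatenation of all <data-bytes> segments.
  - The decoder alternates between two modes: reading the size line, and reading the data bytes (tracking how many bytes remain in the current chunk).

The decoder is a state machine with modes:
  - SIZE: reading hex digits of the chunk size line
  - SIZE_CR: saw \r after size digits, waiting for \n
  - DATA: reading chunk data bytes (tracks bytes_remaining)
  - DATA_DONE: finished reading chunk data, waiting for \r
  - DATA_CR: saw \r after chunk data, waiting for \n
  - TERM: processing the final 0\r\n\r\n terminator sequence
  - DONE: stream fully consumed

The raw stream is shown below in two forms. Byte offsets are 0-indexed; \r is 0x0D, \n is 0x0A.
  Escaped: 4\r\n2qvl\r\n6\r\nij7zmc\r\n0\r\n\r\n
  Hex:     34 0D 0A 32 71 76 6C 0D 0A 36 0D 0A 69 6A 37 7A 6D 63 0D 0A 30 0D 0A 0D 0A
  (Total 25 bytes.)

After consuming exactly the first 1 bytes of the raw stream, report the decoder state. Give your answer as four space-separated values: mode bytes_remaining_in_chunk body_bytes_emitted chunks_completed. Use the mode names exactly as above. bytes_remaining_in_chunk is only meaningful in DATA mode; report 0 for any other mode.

Answer: SIZE 0 0 0

Derivation:
Byte 0 = '4': mode=SIZE remaining=0 emitted=0 chunks_done=0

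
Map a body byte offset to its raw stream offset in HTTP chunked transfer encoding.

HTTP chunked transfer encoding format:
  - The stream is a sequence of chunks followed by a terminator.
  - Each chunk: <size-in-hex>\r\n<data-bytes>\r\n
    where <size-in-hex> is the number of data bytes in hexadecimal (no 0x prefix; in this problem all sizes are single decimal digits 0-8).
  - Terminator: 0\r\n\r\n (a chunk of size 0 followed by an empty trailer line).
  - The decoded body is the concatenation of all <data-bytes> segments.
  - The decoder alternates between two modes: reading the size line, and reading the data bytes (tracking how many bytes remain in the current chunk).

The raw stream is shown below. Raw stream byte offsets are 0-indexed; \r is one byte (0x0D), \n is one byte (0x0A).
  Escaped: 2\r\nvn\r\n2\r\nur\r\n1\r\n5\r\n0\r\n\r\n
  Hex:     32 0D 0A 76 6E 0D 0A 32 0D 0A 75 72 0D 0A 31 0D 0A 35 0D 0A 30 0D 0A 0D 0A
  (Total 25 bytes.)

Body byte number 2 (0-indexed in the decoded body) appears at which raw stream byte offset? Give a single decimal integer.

Chunk 1: stream[0..1]='2' size=0x2=2, data at stream[3..5]='vn' -> body[0..2], body so far='vn'
Chunk 2: stream[7..8]='2' size=0x2=2, data at stream[10..12]='ur' -> body[2..4], body so far='vnur'
Chunk 3: stream[14..15]='1' size=0x1=1, data at stream[17..18]='5' -> body[4..5], body so far='vnur5'
Chunk 4: stream[20..21]='0' size=0 (terminator). Final body='vnur5' (5 bytes)
Body byte 2 at stream offset 10

Answer: 10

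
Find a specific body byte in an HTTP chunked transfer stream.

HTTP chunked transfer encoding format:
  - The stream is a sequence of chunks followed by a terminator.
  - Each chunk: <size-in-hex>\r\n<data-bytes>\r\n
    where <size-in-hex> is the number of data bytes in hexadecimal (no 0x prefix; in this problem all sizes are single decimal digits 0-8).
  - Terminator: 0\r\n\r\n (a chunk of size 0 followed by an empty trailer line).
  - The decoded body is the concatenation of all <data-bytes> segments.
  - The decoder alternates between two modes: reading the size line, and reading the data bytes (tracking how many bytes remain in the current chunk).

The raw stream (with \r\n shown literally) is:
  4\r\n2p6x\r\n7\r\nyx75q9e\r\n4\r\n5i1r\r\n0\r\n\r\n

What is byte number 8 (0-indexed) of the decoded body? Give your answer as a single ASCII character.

Answer: q

Derivation:
Chunk 1: stream[0..1]='4' size=0x4=4, data at stream[3..7]='2p6x' -> body[0..4], body so far='2p6x'
Chunk 2: stream[9..10]='7' size=0x7=7, data at stream[12..19]='yx75q9e' -> body[4..11], body so far='2p6xyx75q9e'
Chunk 3: stream[21..22]='4' size=0x4=4, data at stream[24..28]='5i1r' -> body[11..15], body so far='2p6xyx75q9e5i1r'
Chunk 4: stream[30..31]='0' size=0 (terminator). Final body='2p6xyx75q9e5i1r' (15 bytes)
Body byte 8 = 'q'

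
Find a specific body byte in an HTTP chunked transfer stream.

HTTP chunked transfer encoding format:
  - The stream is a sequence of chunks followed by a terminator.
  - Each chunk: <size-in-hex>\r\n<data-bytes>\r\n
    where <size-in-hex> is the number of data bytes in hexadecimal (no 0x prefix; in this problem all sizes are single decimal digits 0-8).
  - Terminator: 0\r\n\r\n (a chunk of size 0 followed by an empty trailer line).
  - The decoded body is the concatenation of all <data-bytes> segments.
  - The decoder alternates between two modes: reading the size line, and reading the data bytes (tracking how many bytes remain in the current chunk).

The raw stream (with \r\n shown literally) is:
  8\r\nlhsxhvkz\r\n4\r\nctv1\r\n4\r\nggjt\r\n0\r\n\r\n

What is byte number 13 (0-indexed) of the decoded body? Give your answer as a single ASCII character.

Answer: g

Derivation:
Chunk 1: stream[0..1]='8' size=0x8=8, data at stream[3..11]='lhsxhvkz' -> body[0..8], body so far='lhsxhvkz'
Chunk 2: stream[13..14]='4' size=0x4=4, data at stream[16..20]='ctv1' -> body[8..12], body so far='lhsxhvkzctv1'
Chunk 3: stream[22..23]='4' size=0x4=4, data at stream[25..29]='ggjt' -> body[12..16], body so far='lhsxhvkzctv1ggjt'
Chunk 4: stream[31..32]='0' size=0 (terminator). Final body='lhsxhvkzctv1ggjt' (16 bytes)
Body byte 13 = 'g'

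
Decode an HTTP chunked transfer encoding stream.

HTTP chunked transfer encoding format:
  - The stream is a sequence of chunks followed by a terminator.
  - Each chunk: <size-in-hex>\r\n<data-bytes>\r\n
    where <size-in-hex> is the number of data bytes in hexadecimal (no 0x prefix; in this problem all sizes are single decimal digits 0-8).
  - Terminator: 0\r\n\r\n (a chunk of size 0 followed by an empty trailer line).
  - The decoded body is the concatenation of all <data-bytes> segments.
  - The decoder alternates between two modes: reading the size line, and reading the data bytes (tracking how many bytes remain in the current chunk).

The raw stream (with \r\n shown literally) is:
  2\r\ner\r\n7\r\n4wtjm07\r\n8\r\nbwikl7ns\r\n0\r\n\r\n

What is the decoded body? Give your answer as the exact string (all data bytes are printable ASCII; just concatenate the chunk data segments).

Answer: er4wtjm07bwikl7ns

Derivation:
Chunk 1: stream[0..1]='2' size=0x2=2, data at stream[3..5]='er' -> body[0..2], body so far='er'
Chunk 2: stream[7..8]='7' size=0x7=7, data at stream[10..17]='4wtjm07' -> body[2..9], body so far='er4wtjm07'
Chunk 3: stream[19..20]='8' size=0x8=8, data at stream[22..30]='bwikl7ns' -> body[9..17], body so far='er4wtjm07bwikl7ns'
Chunk 4: stream[32..33]='0' size=0 (terminator). Final body='er4wtjm07bwikl7ns' (17 bytes)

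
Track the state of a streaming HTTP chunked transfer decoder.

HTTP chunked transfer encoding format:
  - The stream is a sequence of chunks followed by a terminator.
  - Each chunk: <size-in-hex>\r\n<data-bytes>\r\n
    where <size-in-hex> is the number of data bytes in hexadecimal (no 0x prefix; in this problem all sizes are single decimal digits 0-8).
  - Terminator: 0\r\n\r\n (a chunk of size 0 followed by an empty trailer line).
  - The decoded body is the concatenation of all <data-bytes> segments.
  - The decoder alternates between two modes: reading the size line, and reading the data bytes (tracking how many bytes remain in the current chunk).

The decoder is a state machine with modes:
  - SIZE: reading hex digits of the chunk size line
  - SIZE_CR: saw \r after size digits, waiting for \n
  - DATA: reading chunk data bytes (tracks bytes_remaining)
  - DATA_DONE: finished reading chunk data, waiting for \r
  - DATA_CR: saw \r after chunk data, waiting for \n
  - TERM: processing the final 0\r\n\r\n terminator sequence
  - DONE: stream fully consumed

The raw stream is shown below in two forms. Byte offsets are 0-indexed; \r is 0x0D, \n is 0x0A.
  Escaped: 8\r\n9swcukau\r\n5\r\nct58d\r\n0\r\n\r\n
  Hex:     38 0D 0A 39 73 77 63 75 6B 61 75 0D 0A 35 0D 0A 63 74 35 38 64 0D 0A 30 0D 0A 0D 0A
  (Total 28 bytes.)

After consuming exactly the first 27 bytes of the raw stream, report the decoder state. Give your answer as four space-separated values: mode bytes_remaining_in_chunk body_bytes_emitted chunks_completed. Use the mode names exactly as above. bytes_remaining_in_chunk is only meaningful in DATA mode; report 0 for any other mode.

Answer: TERM 0 13 2

Derivation:
Byte 0 = '8': mode=SIZE remaining=0 emitted=0 chunks_done=0
Byte 1 = 0x0D: mode=SIZE_CR remaining=0 emitted=0 chunks_done=0
Byte 2 = 0x0A: mode=DATA remaining=8 emitted=0 chunks_done=0
Byte 3 = '9': mode=DATA remaining=7 emitted=1 chunks_done=0
Byte 4 = 's': mode=DATA remaining=6 emitted=2 chunks_done=0
Byte 5 = 'w': mode=DATA remaining=5 emitted=3 chunks_done=0
Byte 6 = 'c': mode=DATA remaining=4 emitted=4 chunks_done=0
Byte 7 = 'u': mode=DATA remaining=3 emitted=5 chunks_done=0
Byte 8 = 'k': mode=DATA remaining=2 emitted=6 chunks_done=0
Byte 9 = 'a': mode=DATA remaining=1 emitted=7 chunks_done=0
Byte 10 = 'u': mode=DATA_DONE remaining=0 emitted=8 chunks_done=0
Byte 11 = 0x0D: mode=DATA_CR remaining=0 emitted=8 chunks_done=0
Byte 12 = 0x0A: mode=SIZE remaining=0 emitted=8 chunks_done=1
Byte 13 = '5': mode=SIZE remaining=0 emitted=8 chunks_done=1
Byte 14 = 0x0D: mode=SIZE_CR remaining=0 emitted=8 chunks_done=1
Byte 15 = 0x0A: mode=DATA remaining=5 emitted=8 chunks_done=1
Byte 16 = 'c': mode=DATA remaining=4 emitted=9 chunks_done=1
Byte 17 = 't': mode=DATA remaining=3 emitted=10 chunks_done=1
Byte 18 = '5': mode=DATA remaining=2 emitted=11 chunks_done=1
Byte 19 = '8': mode=DATA remaining=1 emitted=12 chunks_done=1
Byte 20 = 'd': mode=DATA_DONE remaining=0 emitted=13 chunks_done=1
Byte 21 = 0x0D: mode=DATA_CR remaining=0 emitted=13 chunks_done=1
Byte 22 = 0x0A: mode=SIZE remaining=0 emitted=13 chunks_done=2
Byte 23 = '0': mode=SIZE remaining=0 emitted=13 chunks_done=2
Byte 24 = 0x0D: mode=SIZE_CR remaining=0 emitted=13 chunks_done=2
Byte 25 = 0x0A: mode=TERM remaining=0 emitted=13 chunks_done=2
Byte 26 = 0x0D: mode=TERM remaining=0 emitted=13 chunks_done=2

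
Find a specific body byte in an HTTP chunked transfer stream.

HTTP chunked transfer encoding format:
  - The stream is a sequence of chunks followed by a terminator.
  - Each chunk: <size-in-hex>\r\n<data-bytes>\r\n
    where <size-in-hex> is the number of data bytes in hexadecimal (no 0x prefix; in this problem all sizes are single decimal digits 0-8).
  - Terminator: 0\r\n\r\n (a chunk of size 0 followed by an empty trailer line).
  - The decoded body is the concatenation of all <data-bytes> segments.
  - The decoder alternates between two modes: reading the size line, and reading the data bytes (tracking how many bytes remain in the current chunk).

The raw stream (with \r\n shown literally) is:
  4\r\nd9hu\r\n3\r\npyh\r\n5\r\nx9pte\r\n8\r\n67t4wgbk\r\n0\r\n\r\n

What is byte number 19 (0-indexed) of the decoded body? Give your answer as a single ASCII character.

Chunk 1: stream[0..1]='4' size=0x4=4, data at stream[3..7]='d9hu' -> body[0..4], body so far='d9hu'
Chunk 2: stream[9..10]='3' size=0x3=3, data at stream[12..15]='pyh' -> body[4..7], body so far='d9hupyh'
Chunk 3: stream[17..18]='5' size=0x5=5, data at stream[20..25]='x9pte' -> body[7..12], body so far='d9hupyhx9pte'
Chunk 4: stream[27..28]='8' size=0x8=8, data at stream[30..38]='67t4wgbk' -> body[12..20], body so far='d9hupyhx9pte67t4wgbk'
Chunk 5: stream[40..41]='0' size=0 (terminator). Final body='d9hupyhx9pte67t4wgbk' (20 bytes)
Body byte 19 = 'k'

Answer: k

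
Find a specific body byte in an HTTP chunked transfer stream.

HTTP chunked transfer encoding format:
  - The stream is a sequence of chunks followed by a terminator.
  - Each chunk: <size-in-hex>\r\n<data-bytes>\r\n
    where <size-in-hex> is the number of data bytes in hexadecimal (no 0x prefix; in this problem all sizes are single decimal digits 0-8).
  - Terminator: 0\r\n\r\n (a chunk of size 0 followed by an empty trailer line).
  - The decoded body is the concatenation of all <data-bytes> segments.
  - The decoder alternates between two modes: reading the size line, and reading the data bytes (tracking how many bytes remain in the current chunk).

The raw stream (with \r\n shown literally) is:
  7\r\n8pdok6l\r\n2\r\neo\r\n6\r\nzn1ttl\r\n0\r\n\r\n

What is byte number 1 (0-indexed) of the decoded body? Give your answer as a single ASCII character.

Answer: p

Derivation:
Chunk 1: stream[0..1]='7' size=0x7=7, data at stream[3..10]='8pdok6l' -> body[0..7], body so far='8pdok6l'
Chunk 2: stream[12..13]='2' size=0x2=2, data at stream[15..17]='eo' -> body[7..9], body so far='8pdok6leo'
Chunk 3: stream[19..20]='6' size=0x6=6, data at stream[22..28]='zn1ttl' -> body[9..15], body so far='8pdok6leozn1ttl'
Chunk 4: stream[30..31]='0' size=0 (terminator). Final body='8pdok6leozn1ttl' (15 bytes)
Body byte 1 = 'p'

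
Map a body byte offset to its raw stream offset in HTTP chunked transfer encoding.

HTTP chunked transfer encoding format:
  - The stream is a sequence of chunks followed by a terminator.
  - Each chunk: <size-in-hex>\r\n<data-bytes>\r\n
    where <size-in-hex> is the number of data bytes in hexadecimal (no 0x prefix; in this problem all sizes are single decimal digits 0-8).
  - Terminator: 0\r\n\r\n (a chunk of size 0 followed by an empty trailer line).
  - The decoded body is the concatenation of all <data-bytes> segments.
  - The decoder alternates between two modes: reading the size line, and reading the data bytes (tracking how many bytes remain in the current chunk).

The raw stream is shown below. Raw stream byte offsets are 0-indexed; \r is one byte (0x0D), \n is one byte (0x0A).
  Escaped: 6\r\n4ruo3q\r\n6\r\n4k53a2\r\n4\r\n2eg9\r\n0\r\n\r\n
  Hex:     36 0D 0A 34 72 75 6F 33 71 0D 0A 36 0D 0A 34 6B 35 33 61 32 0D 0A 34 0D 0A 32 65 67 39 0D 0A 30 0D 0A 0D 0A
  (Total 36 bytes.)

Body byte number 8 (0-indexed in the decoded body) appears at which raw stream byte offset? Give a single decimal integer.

Answer: 16

Derivation:
Chunk 1: stream[0..1]='6' size=0x6=6, data at stream[3..9]='4ruo3q' -> body[0..6], body so far='4ruo3q'
Chunk 2: stream[11..12]='6' size=0x6=6, data at stream[14..20]='4k53a2' -> body[6..12], body so far='4ruo3q4k53a2'
Chunk 3: stream[22..23]='4' size=0x4=4, data at stream[25..29]='2eg9' -> body[12..16], body so far='4ruo3q4k53a22eg9'
Chunk 4: stream[31..32]='0' size=0 (terminator). Final body='4ruo3q4k53a22eg9' (16 bytes)
Body byte 8 at stream offset 16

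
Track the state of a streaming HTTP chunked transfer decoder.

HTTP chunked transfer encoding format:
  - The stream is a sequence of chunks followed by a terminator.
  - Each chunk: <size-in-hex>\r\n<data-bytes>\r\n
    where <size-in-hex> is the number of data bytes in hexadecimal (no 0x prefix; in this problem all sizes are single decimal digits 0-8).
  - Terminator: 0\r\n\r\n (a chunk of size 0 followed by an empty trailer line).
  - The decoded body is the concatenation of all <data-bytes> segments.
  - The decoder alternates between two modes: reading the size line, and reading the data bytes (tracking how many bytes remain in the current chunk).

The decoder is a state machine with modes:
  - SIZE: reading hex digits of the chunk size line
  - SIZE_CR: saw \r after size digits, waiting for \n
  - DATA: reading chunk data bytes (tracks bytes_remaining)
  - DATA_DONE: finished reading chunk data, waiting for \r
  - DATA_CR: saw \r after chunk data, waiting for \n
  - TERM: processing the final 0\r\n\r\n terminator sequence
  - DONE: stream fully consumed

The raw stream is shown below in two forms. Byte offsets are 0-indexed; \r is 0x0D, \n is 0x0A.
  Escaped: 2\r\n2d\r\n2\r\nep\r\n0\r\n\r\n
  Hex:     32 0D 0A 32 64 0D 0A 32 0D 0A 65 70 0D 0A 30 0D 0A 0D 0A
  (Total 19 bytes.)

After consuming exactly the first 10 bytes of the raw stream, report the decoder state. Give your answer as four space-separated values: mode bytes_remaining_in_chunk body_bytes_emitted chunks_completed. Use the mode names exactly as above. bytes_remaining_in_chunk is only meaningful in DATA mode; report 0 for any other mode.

Byte 0 = '2': mode=SIZE remaining=0 emitted=0 chunks_done=0
Byte 1 = 0x0D: mode=SIZE_CR remaining=0 emitted=0 chunks_done=0
Byte 2 = 0x0A: mode=DATA remaining=2 emitted=0 chunks_done=0
Byte 3 = '2': mode=DATA remaining=1 emitted=1 chunks_done=0
Byte 4 = 'd': mode=DATA_DONE remaining=0 emitted=2 chunks_done=0
Byte 5 = 0x0D: mode=DATA_CR remaining=0 emitted=2 chunks_done=0
Byte 6 = 0x0A: mode=SIZE remaining=0 emitted=2 chunks_done=1
Byte 7 = '2': mode=SIZE remaining=0 emitted=2 chunks_done=1
Byte 8 = 0x0D: mode=SIZE_CR remaining=0 emitted=2 chunks_done=1
Byte 9 = 0x0A: mode=DATA remaining=2 emitted=2 chunks_done=1

Answer: DATA 2 2 1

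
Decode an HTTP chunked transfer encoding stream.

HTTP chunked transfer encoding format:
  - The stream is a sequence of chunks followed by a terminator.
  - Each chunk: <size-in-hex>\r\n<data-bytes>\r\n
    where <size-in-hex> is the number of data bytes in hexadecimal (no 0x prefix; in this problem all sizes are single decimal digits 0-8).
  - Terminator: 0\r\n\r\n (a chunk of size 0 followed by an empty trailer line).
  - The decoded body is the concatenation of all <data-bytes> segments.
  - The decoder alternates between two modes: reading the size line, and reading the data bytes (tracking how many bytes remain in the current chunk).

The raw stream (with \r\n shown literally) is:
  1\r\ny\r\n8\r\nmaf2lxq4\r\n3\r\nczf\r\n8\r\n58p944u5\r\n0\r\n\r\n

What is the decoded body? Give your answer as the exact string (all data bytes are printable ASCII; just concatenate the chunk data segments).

Chunk 1: stream[0..1]='1' size=0x1=1, data at stream[3..4]='y' -> body[0..1], body so far='y'
Chunk 2: stream[6..7]='8' size=0x8=8, data at stream[9..17]='maf2lxq4' -> body[1..9], body so far='ymaf2lxq4'
Chunk 3: stream[19..20]='3' size=0x3=3, data at stream[22..25]='czf' -> body[9..12], body so far='ymaf2lxq4czf'
Chunk 4: stream[27..28]='8' size=0x8=8, data at stream[30..38]='58p944u5' -> body[12..20], body so far='ymaf2lxq4czf58p944u5'
Chunk 5: stream[40..41]='0' size=0 (terminator). Final body='ymaf2lxq4czf58p944u5' (20 bytes)

Answer: ymaf2lxq4czf58p944u5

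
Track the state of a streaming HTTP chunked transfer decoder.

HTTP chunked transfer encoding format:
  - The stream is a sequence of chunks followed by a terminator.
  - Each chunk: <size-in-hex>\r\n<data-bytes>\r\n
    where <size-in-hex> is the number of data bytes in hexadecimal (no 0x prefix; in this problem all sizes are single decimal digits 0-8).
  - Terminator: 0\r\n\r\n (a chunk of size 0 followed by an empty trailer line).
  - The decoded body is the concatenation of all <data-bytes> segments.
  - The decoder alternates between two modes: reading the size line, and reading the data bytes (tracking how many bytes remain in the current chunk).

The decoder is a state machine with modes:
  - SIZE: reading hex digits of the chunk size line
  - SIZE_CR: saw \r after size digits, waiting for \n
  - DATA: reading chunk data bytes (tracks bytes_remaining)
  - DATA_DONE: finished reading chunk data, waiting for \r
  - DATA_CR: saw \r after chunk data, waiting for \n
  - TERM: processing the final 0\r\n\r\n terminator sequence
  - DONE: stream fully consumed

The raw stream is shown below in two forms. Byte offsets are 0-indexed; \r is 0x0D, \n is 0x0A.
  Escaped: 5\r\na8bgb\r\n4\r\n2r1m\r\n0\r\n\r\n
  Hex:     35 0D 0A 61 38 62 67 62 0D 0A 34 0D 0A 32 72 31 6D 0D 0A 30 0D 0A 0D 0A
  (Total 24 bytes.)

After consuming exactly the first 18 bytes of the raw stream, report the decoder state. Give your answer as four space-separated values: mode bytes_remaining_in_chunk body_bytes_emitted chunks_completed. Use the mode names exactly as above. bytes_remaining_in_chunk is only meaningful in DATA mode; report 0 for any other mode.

Answer: DATA_CR 0 9 1

Derivation:
Byte 0 = '5': mode=SIZE remaining=0 emitted=0 chunks_done=0
Byte 1 = 0x0D: mode=SIZE_CR remaining=0 emitted=0 chunks_done=0
Byte 2 = 0x0A: mode=DATA remaining=5 emitted=0 chunks_done=0
Byte 3 = 'a': mode=DATA remaining=4 emitted=1 chunks_done=0
Byte 4 = '8': mode=DATA remaining=3 emitted=2 chunks_done=0
Byte 5 = 'b': mode=DATA remaining=2 emitted=3 chunks_done=0
Byte 6 = 'g': mode=DATA remaining=1 emitted=4 chunks_done=0
Byte 7 = 'b': mode=DATA_DONE remaining=0 emitted=5 chunks_done=0
Byte 8 = 0x0D: mode=DATA_CR remaining=0 emitted=5 chunks_done=0
Byte 9 = 0x0A: mode=SIZE remaining=0 emitted=5 chunks_done=1
Byte 10 = '4': mode=SIZE remaining=0 emitted=5 chunks_done=1
Byte 11 = 0x0D: mode=SIZE_CR remaining=0 emitted=5 chunks_done=1
Byte 12 = 0x0A: mode=DATA remaining=4 emitted=5 chunks_done=1
Byte 13 = '2': mode=DATA remaining=3 emitted=6 chunks_done=1
Byte 14 = 'r': mode=DATA remaining=2 emitted=7 chunks_done=1
Byte 15 = '1': mode=DATA remaining=1 emitted=8 chunks_done=1
Byte 16 = 'm': mode=DATA_DONE remaining=0 emitted=9 chunks_done=1
Byte 17 = 0x0D: mode=DATA_CR remaining=0 emitted=9 chunks_done=1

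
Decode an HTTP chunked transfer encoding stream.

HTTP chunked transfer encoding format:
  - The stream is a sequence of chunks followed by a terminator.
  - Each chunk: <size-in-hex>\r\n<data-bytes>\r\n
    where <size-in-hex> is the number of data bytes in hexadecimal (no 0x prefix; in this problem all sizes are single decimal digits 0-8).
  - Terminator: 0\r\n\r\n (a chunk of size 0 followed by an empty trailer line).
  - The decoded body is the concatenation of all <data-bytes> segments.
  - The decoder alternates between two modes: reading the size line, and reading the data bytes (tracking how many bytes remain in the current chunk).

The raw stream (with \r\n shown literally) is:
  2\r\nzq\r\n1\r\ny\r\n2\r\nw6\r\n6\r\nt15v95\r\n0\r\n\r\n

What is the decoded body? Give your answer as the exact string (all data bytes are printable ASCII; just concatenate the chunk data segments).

Answer: zqyw6t15v95

Derivation:
Chunk 1: stream[0..1]='2' size=0x2=2, data at stream[3..5]='zq' -> body[0..2], body so far='zq'
Chunk 2: stream[7..8]='1' size=0x1=1, data at stream[10..11]='y' -> body[2..3], body so far='zqy'
Chunk 3: stream[13..14]='2' size=0x2=2, data at stream[16..18]='w6' -> body[3..5], body so far='zqyw6'
Chunk 4: stream[20..21]='6' size=0x6=6, data at stream[23..29]='t15v95' -> body[5..11], body so far='zqyw6t15v95'
Chunk 5: stream[31..32]='0' size=0 (terminator). Final body='zqyw6t15v95' (11 bytes)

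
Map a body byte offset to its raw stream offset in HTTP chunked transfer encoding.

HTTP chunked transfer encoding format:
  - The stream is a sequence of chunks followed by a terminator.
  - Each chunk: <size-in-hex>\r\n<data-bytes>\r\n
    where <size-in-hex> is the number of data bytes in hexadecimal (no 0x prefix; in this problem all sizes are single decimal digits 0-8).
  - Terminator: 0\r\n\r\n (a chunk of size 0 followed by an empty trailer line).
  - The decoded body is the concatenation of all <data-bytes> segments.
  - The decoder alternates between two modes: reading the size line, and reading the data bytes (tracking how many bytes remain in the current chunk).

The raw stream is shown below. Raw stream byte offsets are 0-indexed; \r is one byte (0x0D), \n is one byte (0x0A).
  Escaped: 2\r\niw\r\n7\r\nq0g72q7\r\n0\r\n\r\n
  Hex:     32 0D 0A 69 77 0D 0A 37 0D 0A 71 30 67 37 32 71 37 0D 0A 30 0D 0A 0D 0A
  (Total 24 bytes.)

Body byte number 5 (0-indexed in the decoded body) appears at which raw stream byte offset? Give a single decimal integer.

Answer: 13

Derivation:
Chunk 1: stream[0..1]='2' size=0x2=2, data at stream[3..5]='iw' -> body[0..2], body so far='iw'
Chunk 2: stream[7..8]='7' size=0x7=7, data at stream[10..17]='q0g72q7' -> body[2..9], body so far='iwq0g72q7'
Chunk 3: stream[19..20]='0' size=0 (terminator). Final body='iwq0g72q7' (9 bytes)
Body byte 5 at stream offset 13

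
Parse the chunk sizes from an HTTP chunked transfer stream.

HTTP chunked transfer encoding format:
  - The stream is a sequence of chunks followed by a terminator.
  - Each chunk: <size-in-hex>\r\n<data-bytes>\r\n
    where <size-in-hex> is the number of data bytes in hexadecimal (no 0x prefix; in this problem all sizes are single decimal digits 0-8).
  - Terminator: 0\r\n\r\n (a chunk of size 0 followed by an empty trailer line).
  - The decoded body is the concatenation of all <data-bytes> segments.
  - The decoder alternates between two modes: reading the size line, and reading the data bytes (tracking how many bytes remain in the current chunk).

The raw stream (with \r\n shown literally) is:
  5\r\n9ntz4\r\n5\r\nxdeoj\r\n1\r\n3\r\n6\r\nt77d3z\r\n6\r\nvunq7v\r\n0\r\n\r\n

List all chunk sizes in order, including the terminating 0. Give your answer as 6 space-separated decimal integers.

Chunk 1: stream[0..1]='5' size=0x5=5, data at stream[3..8]='9ntz4' -> body[0..5], body so far='9ntz4'
Chunk 2: stream[10..11]='5' size=0x5=5, data at stream[13..18]='xdeoj' -> body[5..10], body so far='9ntz4xdeoj'
Chunk 3: stream[20..21]='1' size=0x1=1, data at stream[23..24]='3' -> body[10..11], body so far='9ntz4xdeoj3'
Chunk 4: stream[26..27]='6' size=0x6=6, data at stream[29..35]='t77d3z' -> body[11..17], body so far='9ntz4xdeoj3t77d3z'
Chunk 5: stream[37..38]='6' size=0x6=6, data at stream[40..46]='vunq7v' -> body[17..23], body so far='9ntz4xdeoj3t77d3zvunq7v'
Chunk 6: stream[48..49]='0' size=0 (terminator). Final body='9ntz4xdeoj3t77d3zvunq7v' (23 bytes)

Answer: 5 5 1 6 6 0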